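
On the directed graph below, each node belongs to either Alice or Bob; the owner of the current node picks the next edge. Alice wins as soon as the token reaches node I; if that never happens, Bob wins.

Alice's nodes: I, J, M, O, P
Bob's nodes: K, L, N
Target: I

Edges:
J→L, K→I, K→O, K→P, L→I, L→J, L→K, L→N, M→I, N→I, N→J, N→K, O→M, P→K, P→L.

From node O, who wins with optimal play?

Alice

A0 = {I}
A1: add {M} — M (Alice) has M→I.
A2: add {O} — O (Alice) has O→M.
A3 = A2; e.g. J (Alice) has no edge into A2. Fixed point.
O ∈ A2, so Alice can force the target.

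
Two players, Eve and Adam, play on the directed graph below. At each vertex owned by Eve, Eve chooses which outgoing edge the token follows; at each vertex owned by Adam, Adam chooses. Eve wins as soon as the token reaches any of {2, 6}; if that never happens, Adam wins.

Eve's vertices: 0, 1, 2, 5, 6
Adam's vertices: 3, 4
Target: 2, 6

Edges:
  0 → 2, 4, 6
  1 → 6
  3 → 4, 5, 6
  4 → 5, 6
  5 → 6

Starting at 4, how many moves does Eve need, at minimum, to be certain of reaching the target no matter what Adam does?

2

A0 = {2, 6}
A1: add {0, 1, 5} — 0 (Eve) has 0→2; 1 (Eve) has 1→6; 5 (Eve) has 5→6.
A2: add {4} — 4 (Adam): all of {5, 6} already in.
4 enters the attractor at level 2, so Eve can force the target in 2 moves from there.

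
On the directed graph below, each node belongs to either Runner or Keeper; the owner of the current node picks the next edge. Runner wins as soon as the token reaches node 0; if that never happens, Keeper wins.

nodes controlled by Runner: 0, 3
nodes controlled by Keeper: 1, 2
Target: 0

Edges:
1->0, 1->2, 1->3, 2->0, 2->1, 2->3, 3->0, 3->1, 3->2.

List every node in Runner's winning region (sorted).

A0 = {0}
A1: add {3} — 3 (Runner) has 3→0.
A2 = A1; e.g. 1 (Keeper) can still go to 2. Fixed point.
Runner's winning region = {0, 3}.

0, 3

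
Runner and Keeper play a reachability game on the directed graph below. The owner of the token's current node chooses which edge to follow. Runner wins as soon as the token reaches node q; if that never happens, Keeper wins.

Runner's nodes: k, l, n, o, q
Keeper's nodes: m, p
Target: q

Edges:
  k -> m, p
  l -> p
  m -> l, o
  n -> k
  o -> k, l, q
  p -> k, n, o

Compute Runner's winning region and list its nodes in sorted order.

A0 = {q}
A1: add {o} — o (Runner) has o→q.
A2 = A1; e.g. k (Runner) has no edge into A1. Fixed point.
Runner's winning region = {o, q}.

o, q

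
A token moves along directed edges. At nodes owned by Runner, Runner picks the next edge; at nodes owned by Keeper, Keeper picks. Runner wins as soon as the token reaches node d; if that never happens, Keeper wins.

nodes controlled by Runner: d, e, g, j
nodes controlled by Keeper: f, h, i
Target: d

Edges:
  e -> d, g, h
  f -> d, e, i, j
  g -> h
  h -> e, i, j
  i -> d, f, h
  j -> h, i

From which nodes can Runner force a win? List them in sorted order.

A0 = {d}
A1: add {e} — e (Runner) has e→d.
A2 = A1; e.g. f (Keeper) can still go to i. Fixed point.
Runner's winning region = {d, e}.

d, e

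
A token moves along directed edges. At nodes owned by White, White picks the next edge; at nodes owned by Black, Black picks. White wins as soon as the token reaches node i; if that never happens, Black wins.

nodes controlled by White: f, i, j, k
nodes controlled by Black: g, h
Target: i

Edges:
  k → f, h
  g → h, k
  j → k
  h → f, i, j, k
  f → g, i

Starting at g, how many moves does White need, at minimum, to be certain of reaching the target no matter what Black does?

5

A0 = {i}
A1: add {f} — f (White) has f→i.
A2: add {k} — k (White) has k→f.
A3: add {j} — j (White) has j→k.
A4: add {h} — h (Black): all of {f, i, j, k} already in.
A5: add {g} — g (Black): all of {h, k} already in.
A5 = all vertices. Fixed point.
g enters the attractor at level 5, so White can force the target in 5 moves from there.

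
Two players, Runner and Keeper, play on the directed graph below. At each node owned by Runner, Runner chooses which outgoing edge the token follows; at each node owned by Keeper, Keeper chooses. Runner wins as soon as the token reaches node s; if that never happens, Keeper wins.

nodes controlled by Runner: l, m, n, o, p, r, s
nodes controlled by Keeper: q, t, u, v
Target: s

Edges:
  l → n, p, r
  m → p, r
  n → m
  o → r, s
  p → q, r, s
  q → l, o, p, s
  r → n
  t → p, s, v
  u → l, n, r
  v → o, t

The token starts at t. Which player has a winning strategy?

Keeper

A0 = {s}
A1: add {o, p} — o (Runner) has o→s; p (Runner) has p→s.
A2: add {l, m} — l (Runner) has l→p; m (Runner) has m→p.
A3: add {n, q} — n (Runner) has n→m; q (Keeper): all of {l, o, p, s} already in.
A4: add {r} — r (Runner) has r→n.
A5: add {u} — u (Keeper): all of {l, n, r} already in.
A6 = A5; e.g. t (Keeper) can still go to v. Fixed point.
t never enters the attractor, so Keeper can avoid the target forever.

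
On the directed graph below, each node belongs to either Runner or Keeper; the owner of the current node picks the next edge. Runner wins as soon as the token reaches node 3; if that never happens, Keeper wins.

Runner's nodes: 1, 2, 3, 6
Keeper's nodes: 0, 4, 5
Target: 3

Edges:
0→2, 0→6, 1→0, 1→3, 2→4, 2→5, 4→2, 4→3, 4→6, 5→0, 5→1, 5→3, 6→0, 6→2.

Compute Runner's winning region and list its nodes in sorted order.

A0 = {3}
A1: add {1} — 1 (Runner) has 1→3.
A2 = A1; e.g. 0 (Keeper) can still go to 2. Fixed point.
Runner's winning region = {1, 3}.

1, 3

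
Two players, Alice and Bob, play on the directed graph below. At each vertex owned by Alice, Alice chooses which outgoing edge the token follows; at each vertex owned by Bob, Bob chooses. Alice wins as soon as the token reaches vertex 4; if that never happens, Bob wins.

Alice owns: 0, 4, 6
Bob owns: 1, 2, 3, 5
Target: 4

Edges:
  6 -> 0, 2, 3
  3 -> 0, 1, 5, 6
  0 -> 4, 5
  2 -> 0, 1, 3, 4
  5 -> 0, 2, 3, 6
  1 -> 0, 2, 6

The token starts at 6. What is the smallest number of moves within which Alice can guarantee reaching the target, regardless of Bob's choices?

A0 = {4}
A1: add {0} — 0 (Alice) has 0→4.
A2: add {6} — 6 (Alice) has 6→0.
A3 = A2; e.g. 1 (Bob) can still go to 2. Fixed point.
6 enters the attractor at level 2, so Alice can force the target in 2 moves from there.

2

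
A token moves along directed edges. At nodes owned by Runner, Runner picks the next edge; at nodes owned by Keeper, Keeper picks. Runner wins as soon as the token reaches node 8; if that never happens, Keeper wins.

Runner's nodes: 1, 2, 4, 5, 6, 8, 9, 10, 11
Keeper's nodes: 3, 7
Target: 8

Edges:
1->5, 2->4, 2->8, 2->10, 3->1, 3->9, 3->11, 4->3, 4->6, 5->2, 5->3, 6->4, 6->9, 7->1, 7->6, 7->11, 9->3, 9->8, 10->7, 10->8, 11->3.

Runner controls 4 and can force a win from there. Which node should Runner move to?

6

A0 = {8}
A1: add {2, 9, 10} — 2 (Runner) has 2→8; 9 (Runner) has 9→8; 10 (Runner) has 10→8.
A2: add {5, 6} — 5 (Runner) has 5→2; 6 (Runner) has 6→9.
A3: add {1, 4} — 1 (Runner) has 1→5; 4 (Runner) has 4→6.
A4 = A3; e.g. 3 (Keeper) can still go to 11. Fixed point.
From 4, successor 6 is in the attractor (rank 2); the other successor 3 is not.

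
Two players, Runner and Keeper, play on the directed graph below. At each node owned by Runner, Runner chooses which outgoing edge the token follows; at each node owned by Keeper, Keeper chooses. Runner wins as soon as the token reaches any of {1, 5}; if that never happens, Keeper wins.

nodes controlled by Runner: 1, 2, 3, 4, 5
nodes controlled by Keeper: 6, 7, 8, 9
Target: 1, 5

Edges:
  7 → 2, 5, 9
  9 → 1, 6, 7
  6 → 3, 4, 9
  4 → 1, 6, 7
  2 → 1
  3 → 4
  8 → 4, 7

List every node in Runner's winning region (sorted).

A0 = {1, 5}
A1: add {2, 4} — 2 (Runner) has 2→1; 4 (Runner) has 4→1.
A2: add {3} — 3 (Runner) has 3→4.
A3 = A2; e.g. 6 (Keeper) can still go to 9. Fixed point.
Runner's winning region = {1, 2, 3, 4, 5}.

1, 2, 3, 4, 5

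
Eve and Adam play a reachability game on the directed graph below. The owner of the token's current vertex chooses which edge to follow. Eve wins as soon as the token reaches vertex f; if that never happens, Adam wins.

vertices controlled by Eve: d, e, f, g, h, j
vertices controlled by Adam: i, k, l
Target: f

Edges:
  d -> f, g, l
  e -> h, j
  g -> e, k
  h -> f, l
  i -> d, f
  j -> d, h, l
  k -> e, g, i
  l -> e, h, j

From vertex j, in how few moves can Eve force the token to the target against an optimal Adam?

2

A0 = {f}
A1: add {d, h} — d (Eve) has d→f; h (Eve) has h→f.
A2: add {e, i, j} — e (Eve) has e→h; i (Adam): all of {d, f} already in; j (Eve) has j→d.
j enters the attractor at level 2, so Eve can force the target in 2 moves from there.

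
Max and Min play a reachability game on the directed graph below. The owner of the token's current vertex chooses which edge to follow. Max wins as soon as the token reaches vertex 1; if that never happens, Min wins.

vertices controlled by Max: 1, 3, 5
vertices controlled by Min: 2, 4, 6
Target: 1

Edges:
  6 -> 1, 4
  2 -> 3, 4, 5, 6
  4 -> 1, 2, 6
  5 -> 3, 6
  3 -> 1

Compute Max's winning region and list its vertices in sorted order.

A0 = {1}
A1: add {3} — 3 (Max) has 3→1.
A2: add {5} — 5 (Max) has 5→3.
A3 = A2; e.g. 2 (Min) can still go to 4. Fixed point.
Max's winning region = {1, 3, 5}.

1, 3, 5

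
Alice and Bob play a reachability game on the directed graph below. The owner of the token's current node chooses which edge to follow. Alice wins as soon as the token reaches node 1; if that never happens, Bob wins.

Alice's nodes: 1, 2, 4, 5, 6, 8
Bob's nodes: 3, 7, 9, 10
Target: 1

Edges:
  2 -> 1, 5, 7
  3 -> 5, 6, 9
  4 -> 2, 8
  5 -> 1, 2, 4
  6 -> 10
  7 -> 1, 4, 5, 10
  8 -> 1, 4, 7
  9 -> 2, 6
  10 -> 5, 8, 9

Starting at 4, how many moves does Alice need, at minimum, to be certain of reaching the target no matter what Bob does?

2

A0 = {1}
A1: add {2, 5, 8} — 2 (Alice) has 2→1; 5 (Alice) has 5→1; 8 (Alice) has 8→1.
A2: add {4} — 4 (Alice) has 4→2.
A3 = A2; e.g. 3 (Bob) can still go to 6. Fixed point.
4 enters the attractor at level 2, so Alice can force the target in 2 moves from there.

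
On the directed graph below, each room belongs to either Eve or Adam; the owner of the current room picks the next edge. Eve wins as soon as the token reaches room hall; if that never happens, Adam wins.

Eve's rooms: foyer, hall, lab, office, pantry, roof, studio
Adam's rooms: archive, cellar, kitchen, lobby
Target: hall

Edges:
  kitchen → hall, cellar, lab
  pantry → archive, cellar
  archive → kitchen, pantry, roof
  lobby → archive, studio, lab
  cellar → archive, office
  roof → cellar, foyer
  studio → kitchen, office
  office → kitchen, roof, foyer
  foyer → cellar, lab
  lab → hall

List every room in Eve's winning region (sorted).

foyer, hall, lab, office, roof, studio

A0 = {hall}
A1: add {lab} — lab (Eve) has lab→hall.
A2: add {foyer} — foyer (Eve) has foyer→lab.
A3: add {office, roof} — roof (Eve) has roof→foyer; office (Eve) has office→foyer.
A4: add {studio} — studio (Eve) has studio→office.
A5 = A4; e.g. kitchen (Adam) can still go to cellar. Fixed point.
Eve's winning region = {foyer, hall, lab, office, roof, studio}.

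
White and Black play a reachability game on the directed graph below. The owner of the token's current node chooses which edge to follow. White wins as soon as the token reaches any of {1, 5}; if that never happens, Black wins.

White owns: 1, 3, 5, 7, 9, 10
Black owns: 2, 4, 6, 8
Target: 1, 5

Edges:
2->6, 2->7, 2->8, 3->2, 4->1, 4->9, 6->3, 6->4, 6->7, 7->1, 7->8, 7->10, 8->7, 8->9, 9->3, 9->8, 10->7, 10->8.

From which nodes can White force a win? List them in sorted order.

1, 5, 7, 10

A0 = {1, 5}
A1: add {7} — 7 (White) has 7→1.
A2: add {10} — 10 (White) has 10→7.
A3 = A2; e.g. 2 (Black) can still go to 6. Fixed point.
White's winning region = {1, 5, 7, 10}.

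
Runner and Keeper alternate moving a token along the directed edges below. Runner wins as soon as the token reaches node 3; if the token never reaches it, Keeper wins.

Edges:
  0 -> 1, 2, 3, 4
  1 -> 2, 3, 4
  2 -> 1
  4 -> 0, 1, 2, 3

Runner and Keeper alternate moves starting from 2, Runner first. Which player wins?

Track states (vertex, player-to-move).
A0 = {(3,Runner), (3,Keeper)}
A1: add {(0,Runner), (1,Runner), (4,Runner)}.
A2: add {(2,Keeper)}.
A3 = A2; e.g. (0,Keeper) stays out. (2,Runner) never enters ⇒ Keeper avoids the target.

Keeper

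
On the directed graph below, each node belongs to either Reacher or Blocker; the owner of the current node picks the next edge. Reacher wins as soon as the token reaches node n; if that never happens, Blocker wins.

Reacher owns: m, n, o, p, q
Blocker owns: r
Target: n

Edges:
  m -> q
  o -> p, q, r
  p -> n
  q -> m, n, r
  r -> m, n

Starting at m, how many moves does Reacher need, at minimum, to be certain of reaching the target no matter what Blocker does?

2

A0 = {n}
A1: add {p, q} — p (Reacher) has p→n; q (Reacher) has q→n.
A2: add {m, o} — m (Reacher) has m→q; o (Reacher) has o→p.
m enters the attractor at level 2, so Reacher can force the target in 2 moves from there.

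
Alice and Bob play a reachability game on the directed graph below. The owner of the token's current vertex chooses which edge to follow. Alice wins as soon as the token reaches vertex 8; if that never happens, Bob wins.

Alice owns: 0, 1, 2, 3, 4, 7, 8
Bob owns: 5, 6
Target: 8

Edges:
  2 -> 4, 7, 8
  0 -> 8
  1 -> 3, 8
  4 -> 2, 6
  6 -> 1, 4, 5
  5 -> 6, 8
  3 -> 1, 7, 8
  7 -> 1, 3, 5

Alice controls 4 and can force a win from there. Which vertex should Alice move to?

2

A0 = {8}
A1: add {0, 1, 2, 3} — 0 (Alice) has 0→8; 1 (Alice) has 1→8; 2 (Alice) has 2→8; 3 (Alice) has 3→8.
A2: add {4, 7} — 4 (Alice) has 4→2; 7 (Alice) has 7→1.
A3 = A2; e.g. 5 (Bob) can still go to 6. Fixed point.
From 4, successor 2 is in the attractor (rank 1); the other successor 6 is not.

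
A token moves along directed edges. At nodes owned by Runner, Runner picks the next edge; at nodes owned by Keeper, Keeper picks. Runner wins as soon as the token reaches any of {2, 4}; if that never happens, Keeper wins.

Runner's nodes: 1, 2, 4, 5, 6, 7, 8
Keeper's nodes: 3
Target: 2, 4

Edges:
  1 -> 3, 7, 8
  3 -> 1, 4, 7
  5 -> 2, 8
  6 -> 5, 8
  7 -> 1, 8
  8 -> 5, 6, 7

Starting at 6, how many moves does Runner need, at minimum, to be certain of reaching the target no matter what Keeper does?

2

A0 = {2, 4}
A1: add {5} — 5 (Runner) has 5→2.
A2: add {6, 8} — 6 (Runner) has 6→5; 8 (Runner) has 8→5.
6 enters the attractor at level 2, so Runner can force the target in 2 moves from there.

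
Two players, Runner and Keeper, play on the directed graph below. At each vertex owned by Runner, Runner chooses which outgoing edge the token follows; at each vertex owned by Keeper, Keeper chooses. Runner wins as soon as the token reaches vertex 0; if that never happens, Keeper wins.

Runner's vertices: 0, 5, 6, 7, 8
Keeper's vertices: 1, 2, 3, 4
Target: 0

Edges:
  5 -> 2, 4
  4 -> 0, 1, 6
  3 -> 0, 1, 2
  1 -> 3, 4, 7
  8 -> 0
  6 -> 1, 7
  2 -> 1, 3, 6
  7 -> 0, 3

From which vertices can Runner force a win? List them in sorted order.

0, 6, 7, 8

A0 = {0}
A1: add {7, 8} — 7 (Runner) has 7→0; 8 (Runner) has 8→0.
A2: add {6} — 6 (Runner) has 6→7.
A3 = A2; e.g. 1 (Keeper) can still go to 3. Fixed point.
Runner's winning region = {0, 6, 7, 8}.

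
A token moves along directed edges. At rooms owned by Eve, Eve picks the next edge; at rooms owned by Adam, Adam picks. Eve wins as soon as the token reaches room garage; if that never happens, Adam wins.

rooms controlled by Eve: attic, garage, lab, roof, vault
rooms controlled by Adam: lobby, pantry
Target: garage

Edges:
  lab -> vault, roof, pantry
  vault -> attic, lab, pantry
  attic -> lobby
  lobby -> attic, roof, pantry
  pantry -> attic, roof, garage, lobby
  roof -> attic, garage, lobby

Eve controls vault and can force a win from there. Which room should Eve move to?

A0 = {garage}
A1: add {roof} — roof (Eve) has roof→garage.
A2: add {lab} — lab (Eve) has lab→roof.
A3: add {vault} — vault (Eve) has vault→lab.
A4 = A3; e.g. attic (Eve) has no edge into A3. Fixed point.
From vault, successor lab is in the attractor (rank 2); the other successors attic, pantry are not.

lab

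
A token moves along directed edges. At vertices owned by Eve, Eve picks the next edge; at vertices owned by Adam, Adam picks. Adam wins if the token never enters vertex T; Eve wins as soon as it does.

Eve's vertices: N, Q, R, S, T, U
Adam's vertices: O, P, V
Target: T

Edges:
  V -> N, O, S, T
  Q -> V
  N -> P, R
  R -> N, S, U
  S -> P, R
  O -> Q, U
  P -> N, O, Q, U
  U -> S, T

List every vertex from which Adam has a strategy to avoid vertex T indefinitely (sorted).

O, P, Q, V

A0 = {T}
A1: add {U} — U (Eve) has U→T.
A2: add {R} — R (Eve) has R→U.
A3: add {N, S} — N (Eve) has N→R; S (Eve) has S→R.
A4 = A3; e.g. O (Adam) can still go to Q. Fixed point.
Eve's attractor = {N, R, S, T, U}; Adam avoids the target exactly from the complement.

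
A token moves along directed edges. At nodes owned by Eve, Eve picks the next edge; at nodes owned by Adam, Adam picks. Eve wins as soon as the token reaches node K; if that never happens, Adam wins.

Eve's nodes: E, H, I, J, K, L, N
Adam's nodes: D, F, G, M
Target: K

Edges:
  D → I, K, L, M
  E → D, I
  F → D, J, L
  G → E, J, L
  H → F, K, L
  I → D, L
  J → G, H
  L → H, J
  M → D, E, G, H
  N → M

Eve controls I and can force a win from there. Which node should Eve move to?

L

A0 = {K}
A1: add {H} — H (Eve) has H→K.
A2: add {J, L} — J (Eve) has J→H; L (Eve) has L→H.
A3: add {I} — I (Eve) has I→L.
A4: add {E} — E (Eve) has E→I.
A5: add {G} — G (Adam): all of {E, J, L} already in.
A6 = A5; e.g. D (Adam) can still go to M. Fixed point.
From I, successor L is in the attractor (rank 2); the other successor D is not.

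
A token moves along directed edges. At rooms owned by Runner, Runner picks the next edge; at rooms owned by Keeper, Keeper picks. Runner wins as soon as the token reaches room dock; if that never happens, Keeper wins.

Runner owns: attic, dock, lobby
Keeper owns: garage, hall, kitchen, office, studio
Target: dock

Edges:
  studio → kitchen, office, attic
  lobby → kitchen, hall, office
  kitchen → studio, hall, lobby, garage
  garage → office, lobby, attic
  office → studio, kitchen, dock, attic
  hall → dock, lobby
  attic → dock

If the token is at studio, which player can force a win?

Keeper

A0 = {dock}
A1: add {attic} — attic (Runner) has attic→dock.
A2 = A1; e.g. studio (Keeper) can still go to kitchen. Fixed point.
studio never enters the attractor, so Keeper can avoid the target forever.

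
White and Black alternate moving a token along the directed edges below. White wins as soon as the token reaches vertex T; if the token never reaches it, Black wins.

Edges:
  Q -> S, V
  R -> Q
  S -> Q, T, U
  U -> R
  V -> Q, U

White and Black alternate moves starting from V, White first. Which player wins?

Black

Track states (vertex, player-to-move).
A0 = {(T,White), (T,Black)}
A1: add {(S,White)}.
A2 = A1; e.g. (Q,White) stays out. (V,White) never enters ⇒ Black avoids the target.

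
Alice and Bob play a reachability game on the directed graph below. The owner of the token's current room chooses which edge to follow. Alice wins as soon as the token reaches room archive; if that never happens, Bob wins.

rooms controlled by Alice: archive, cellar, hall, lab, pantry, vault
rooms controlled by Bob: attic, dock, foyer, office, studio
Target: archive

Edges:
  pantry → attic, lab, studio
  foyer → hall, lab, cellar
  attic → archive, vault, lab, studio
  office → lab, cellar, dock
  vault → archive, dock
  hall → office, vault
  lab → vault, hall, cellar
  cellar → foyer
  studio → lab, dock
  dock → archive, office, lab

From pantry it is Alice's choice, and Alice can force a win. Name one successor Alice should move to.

lab

A0 = {archive}
A1: add {vault} — vault (Alice) has vault→archive.
A2: add {hall, lab} — hall (Alice) has hall→vault; lab (Alice) has lab→vault.
A3: add {pantry} — pantry (Alice) has pantry→lab.
A4 = A3; e.g. foyer (Bob) can still go to cellar. Fixed point.
From pantry, successor lab is in the attractor (rank 2); the other successors attic, studio are not.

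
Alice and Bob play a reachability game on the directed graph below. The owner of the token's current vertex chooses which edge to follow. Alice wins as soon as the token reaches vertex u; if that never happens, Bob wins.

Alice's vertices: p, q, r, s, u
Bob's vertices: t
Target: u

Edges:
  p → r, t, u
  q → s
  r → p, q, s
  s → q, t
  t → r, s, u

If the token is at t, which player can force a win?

Bob

A0 = {u}
A1: add {p} — p (Alice) has p→u.
A2: add {r} — r (Alice) has r→p.
A3 = A2; e.g. q (Alice) has no edge into A2. Fixed point.
t never enters the attractor, so Bob can avoid the target forever.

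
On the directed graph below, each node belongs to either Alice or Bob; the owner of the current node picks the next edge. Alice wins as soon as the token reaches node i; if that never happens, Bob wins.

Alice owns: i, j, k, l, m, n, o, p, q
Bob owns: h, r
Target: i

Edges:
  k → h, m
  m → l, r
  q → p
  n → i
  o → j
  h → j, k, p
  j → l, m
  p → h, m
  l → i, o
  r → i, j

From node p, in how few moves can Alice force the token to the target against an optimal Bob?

A0 = {i}
A1: add {l, n} — l (Alice) has l→i; n (Alice) has n→i.
A2: add {j, m} — j (Alice) has j→l; m (Alice) has m→l.
A3: add {k, o, p, r} — k (Alice) has k→m; o (Alice) has o→j; p (Alice) has p→m; r (Bob): all of {i, j} already in.
p enters the attractor at level 3, so Alice can force the target in 3 moves from there.

3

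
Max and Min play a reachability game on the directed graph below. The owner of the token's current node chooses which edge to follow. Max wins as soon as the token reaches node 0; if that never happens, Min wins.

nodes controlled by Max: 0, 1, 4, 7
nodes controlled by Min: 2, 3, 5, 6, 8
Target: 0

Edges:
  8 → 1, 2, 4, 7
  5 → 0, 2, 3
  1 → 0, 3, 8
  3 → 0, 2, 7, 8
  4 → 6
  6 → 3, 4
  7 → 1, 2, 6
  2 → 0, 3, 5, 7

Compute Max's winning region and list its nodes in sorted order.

0, 1, 7

A0 = {0}
A1: add {1} — 1 (Max) has 1→0.
A2: add {7} — 7 (Max) has 7→1.
A3 = A2; e.g. 2 (Min) can still go to 3. Fixed point.
Max's winning region = {0, 1, 7}.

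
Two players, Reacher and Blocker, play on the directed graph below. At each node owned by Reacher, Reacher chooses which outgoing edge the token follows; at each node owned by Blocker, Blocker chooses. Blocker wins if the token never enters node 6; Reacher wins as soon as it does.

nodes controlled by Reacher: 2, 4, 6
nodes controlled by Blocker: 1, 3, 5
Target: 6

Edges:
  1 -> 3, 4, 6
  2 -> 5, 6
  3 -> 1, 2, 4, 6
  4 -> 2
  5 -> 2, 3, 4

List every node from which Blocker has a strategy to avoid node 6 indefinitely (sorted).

1, 3, 5

A0 = {6}
A1: add {2} — 2 (Reacher) has 2→6.
A2: add {4} — 4 (Reacher) has 4→2.
A3 = A2; e.g. 1 (Blocker) can still go to 3. Fixed point.
Reacher's attractor = {2, 4, 6}; Blocker avoids the target exactly from the complement.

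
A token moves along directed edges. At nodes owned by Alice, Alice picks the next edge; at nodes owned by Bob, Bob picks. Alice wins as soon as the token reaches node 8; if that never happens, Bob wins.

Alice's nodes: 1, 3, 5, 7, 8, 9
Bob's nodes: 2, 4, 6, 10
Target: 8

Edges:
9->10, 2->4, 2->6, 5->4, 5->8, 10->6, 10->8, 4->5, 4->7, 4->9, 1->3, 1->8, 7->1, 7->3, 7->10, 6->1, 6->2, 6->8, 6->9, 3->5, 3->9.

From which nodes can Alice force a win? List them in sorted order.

1, 3, 5, 7, 8

A0 = {8}
A1: add {1, 5} — 1 (Alice) has 1→8; 5 (Alice) has 5→8.
A2: add {3, 7} — 3 (Alice) has 3→5; 7 (Alice) has 7→1.
A3 = A2; e.g. 2 (Bob) can still go to 4. Fixed point.
Alice's winning region = {1, 3, 5, 7, 8}.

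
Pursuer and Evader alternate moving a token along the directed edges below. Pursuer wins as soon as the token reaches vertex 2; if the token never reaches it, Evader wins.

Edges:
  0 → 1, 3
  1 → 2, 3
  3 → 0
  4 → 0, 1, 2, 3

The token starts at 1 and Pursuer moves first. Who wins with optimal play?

Track states (vertex, player-to-move).
A0 = {(2,Pursuer), (2,Evader)}
A1: add {(1,Pursuer), (4,Pursuer)}.
(1,Pursuer) ∈ A1 ⇒ Pursuer forces the target.

Pursuer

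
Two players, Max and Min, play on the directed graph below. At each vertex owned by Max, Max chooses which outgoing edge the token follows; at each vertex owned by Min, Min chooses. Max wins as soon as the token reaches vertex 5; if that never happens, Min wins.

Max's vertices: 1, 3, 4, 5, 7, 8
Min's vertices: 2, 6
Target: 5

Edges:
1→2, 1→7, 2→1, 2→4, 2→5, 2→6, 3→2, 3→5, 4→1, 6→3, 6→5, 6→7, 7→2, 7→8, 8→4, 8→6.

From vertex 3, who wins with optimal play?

A0 = {5}
A1: add {3} — 3 (Max) has 3→5.
A2 = A1; e.g. 1 (Max) has no edge into A1. Fixed point.
3 ∈ A1, so Max can force the target.

Max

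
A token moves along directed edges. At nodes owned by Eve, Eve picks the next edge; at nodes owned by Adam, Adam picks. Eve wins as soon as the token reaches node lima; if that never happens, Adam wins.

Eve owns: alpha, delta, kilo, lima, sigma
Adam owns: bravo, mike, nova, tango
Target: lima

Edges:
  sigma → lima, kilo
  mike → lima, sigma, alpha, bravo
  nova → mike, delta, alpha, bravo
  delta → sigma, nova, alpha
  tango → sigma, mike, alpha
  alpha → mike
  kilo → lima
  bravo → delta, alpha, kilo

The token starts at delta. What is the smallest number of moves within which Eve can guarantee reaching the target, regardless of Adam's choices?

2

A0 = {lima}
A1: add {kilo, sigma} — sigma (Eve) has sigma→lima; kilo (Eve) has kilo→lima.
A2: add {delta} — delta (Eve) has delta→sigma.
A3 = A2; e.g. mike (Adam) can still go to alpha. Fixed point.
delta enters the attractor at level 2, so Eve can force the target in 2 moves from there.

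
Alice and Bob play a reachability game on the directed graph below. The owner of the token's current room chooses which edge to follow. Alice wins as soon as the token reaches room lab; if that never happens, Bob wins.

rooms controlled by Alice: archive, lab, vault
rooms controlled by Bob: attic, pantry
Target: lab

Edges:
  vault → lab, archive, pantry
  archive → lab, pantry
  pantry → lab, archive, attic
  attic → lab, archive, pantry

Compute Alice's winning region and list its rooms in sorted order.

archive, lab, vault

A0 = {lab}
A1: add {archive, vault} — vault (Alice) has vault→lab; archive (Alice) has archive→lab.
A2 = A1; e.g. pantry (Bob) can still go to attic. Fixed point.
Alice's winning region = {archive, lab, vault}.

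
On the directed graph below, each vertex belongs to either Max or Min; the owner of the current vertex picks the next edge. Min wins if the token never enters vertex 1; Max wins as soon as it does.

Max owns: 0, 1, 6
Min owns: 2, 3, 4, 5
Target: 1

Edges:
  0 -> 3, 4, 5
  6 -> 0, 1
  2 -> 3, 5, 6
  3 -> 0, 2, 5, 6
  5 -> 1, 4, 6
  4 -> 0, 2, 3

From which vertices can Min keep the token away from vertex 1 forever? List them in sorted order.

A0 = {1}
A1: add {6} — 6 (Max) has 6→1.
A2 = A1; e.g. 0 (Max) has no edge into A1. Fixed point.
Max's attractor = {1, 6}; Min avoids the target exactly from the complement.

0, 2, 3, 4, 5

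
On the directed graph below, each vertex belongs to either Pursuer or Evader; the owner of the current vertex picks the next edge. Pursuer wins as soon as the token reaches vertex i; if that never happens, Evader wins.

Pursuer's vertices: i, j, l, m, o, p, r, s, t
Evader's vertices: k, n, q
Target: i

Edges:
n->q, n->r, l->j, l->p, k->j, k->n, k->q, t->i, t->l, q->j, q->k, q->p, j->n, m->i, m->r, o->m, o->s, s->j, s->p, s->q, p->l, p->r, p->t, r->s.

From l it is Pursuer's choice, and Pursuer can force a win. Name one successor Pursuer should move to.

A0 = {i}
A1: add {m, t} — m (Pursuer) has m→i; t (Pursuer) has t→i.
A2: add {o, p} — o (Pursuer) has o→m; p (Pursuer) has p→t.
A3: add {l, s} — l (Pursuer) has l→p; s (Pursuer) has s→p.
A4: add {r} — r (Pursuer) has r→s.
A5 = A4; e.g. j (Pursuer) has no edge into A4. Fixed point.
From l, successor p is in the attractor (rank 2); the other successor j is not.

p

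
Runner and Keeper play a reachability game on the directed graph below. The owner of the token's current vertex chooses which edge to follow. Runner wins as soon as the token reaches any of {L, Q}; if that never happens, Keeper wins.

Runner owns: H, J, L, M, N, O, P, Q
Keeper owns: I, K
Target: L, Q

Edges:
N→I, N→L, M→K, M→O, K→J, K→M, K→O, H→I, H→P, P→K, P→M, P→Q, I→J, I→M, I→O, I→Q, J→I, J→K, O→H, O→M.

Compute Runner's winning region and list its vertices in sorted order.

H, L, M, N, O, P, Q

A0 = {L, Q}
A1: add {N, P} — N (Runner) has N→L; P (Runner) has P→Q.
A2: add {H} — H (Runner) has H→P.
A3: add {O} — O (Runner) has O→H.
A4: add {M} — M (Runner) has M→O.
A5 = A4; e.g. I (Keeper) can still go to J. Fixed point.
Runner's winning region = {H, L, M, N, O, P, Q}.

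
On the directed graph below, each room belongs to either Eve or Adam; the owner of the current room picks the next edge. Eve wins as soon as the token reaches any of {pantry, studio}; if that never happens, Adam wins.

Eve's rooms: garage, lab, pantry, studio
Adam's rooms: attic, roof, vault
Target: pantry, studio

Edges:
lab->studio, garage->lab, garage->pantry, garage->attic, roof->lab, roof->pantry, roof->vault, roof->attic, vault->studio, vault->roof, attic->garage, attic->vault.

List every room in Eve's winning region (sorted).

garage, lab, pantry, studio

A0 = {pantry, studio}
A1: add {garage, lab} — lab (Eve) has lab→studio; garage (Eve) has garage→pantry.
A2 = A1; e.g. roof (Adam) can still go to vault. Fixed point.
Eve's winning region = {garage, lab, pantry, studio}.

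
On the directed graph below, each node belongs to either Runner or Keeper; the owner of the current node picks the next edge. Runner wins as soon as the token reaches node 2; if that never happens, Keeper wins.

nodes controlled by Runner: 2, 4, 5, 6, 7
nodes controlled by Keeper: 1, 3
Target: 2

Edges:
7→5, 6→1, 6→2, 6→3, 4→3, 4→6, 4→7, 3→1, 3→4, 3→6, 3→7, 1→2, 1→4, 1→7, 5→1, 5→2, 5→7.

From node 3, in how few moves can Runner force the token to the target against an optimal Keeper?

A0 = {2}
A1: add {5, 6} — 5 (Runner) has 5→2; 6 (Runner) has 6→2.
A2: add {4, 7} — 4 (Runner) has 4→6; 7 (Runner) has 7→5.
A3: add {1} — 1 (Keeper): all of {2, 4, 7} already in.
A4: add {3} — 3 (Keeper): all of {1, 4, 6, 7} already in.
A4 = all vertices. Fixed point.
3 enters the attractor at level 4, so Runner can force the target in 4 moves from there.

4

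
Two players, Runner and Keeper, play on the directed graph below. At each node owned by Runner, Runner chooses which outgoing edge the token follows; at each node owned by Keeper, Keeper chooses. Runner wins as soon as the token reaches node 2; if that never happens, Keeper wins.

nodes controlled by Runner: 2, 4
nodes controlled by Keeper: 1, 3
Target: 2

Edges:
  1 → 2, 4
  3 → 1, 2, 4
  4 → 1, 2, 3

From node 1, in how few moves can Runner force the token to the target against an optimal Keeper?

2

A0 = {2}
A1: add {4} — 4 (Runner) has 4→2.
A2: add {1} — 1 (Keeper): all of {2, 4} already in.
1 enters the attractor at level 2, so Runner can force the target in 2 moves from there.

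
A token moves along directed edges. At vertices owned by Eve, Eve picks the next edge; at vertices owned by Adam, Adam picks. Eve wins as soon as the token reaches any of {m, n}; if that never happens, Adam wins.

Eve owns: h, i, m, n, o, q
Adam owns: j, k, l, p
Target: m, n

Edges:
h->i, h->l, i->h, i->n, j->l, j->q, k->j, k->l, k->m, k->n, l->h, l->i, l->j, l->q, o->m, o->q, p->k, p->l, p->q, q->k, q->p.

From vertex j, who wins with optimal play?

Adam

A0 = {m, n}
A1: add {i, o} — i (Eve) has i→n; o (Eve) has o→m.
A2: add {h} — h (Eve) has h→i.
A3 = A2; e.g. j (Adam) can still go to l. Fixed point.
j never enters the attractor, so Adam can avoid the target forever.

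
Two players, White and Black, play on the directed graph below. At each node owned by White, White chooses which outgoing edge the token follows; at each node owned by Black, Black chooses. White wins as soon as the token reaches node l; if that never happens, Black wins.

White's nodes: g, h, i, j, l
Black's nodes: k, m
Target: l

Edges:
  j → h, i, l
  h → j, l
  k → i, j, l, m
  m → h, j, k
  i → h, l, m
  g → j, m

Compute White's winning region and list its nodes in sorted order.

A0 = {l}
A1: add {h, i, j} — h (White) has h→l; i (White) has i→l; j (White) has j→l.
A2: add {g} — g (White) has g→j.
A3 = A2; e.g. k (Black) can still go to m. Fixed point.
White's winning region = {g, h, i, j, l}.

g, h, i, j, l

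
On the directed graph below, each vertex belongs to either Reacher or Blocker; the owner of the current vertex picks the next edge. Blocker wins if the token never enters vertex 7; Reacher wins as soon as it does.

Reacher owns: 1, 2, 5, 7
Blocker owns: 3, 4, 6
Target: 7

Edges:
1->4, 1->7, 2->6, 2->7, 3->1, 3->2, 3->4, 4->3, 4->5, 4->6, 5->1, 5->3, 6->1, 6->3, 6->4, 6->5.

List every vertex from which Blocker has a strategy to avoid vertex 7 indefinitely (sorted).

3, 4, 6

A0 = {7}
A1: add {1, 2} — 1 (Reacher) has 1→7; 2 (Reacher) has 2→7.
A2: add {5} — 5 (Reacher) has 5→1.
A3 = A2; e.g. 3 (Blocker) can still go to 4. Fixed point.
Reacher's attractor = {1, 2, 5, 7}; Blocker avoids the target exactly from the complement.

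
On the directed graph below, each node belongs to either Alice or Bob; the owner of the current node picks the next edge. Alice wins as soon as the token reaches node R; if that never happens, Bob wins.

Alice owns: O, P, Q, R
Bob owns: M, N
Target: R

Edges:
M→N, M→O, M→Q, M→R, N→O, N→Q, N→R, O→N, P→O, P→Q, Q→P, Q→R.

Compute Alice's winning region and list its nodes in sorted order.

P, Q, R

A0 = {R}
A1: add {Q} — Q (Alice) has Q→R.
A2: add {P} — P (Alice) has P→Q.
A3 = A2; e.g. M (Bob) can still go to N. Fixed point.
Alice's winning region = {P, Q, R}.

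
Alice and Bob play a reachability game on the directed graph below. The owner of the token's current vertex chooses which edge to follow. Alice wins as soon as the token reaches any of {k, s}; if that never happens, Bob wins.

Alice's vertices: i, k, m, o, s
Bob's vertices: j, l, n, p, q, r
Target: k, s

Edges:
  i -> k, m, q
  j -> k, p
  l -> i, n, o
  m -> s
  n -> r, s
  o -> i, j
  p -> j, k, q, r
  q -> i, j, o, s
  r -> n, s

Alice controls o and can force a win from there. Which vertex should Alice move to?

A0 = {k, s}
A1: add {i, m} — i (Alice) has i→k; m (Alice) has m→s.
A2: add {o} — o (Alice) has o→i.
A3 = A2; e.g. j (Bob) can still go to p. Fixed point.
From o, successor i is in the attractor (rank 1); the other successor j is not.

i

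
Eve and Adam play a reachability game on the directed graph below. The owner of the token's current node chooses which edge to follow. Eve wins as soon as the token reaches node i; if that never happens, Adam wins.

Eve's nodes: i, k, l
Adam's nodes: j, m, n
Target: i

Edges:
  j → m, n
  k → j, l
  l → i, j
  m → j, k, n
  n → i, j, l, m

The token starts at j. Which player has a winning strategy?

A0 = {i}
A1: add {l} — l (Eve) has l→i.
A2: add {k} — k (Eve) has k→l.
A3 = A2; e.g. j (Adam) can still go to m. Fixed point.
j never enters the attractor, so Adam can avoid the target forever.

Adam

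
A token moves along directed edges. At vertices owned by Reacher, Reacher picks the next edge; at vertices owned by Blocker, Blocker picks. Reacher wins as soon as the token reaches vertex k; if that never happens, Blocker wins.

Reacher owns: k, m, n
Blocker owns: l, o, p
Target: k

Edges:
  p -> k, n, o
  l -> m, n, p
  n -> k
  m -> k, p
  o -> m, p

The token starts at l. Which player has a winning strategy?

Blocker

A0 = {k}
A1: add {m, n} — m (Reacher) has m→k; n (Reacher) has n→k.
A2 = A1; e.g. l (Blocker) can still go to p. Fixed point.
l never enters the attractor, so Blocker can avoid the target forever.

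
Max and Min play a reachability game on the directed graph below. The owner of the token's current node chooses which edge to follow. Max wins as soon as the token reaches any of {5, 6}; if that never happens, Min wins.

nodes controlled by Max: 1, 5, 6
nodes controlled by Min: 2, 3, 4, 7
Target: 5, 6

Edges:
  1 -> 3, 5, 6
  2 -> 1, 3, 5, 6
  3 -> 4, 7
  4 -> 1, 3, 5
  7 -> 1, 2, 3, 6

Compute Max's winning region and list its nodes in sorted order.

A0 = {5, 6}
A1: add {1} — 1 (Max) has 1→5.
A2 = A1; e.g. 2 (Min) can still go to 3. Fixed point.
Max's winning region = {1, 5, 6}.

1, 5, 6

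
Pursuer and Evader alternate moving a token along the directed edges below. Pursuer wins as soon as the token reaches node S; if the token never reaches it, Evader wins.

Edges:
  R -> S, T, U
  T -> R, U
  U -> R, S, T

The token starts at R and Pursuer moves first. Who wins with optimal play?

Track states (vertex, player-to-move).
A0 = {(S,Pursuer), (S,Evader)}
A1: add {(R,Pursuer), (U,Pursuer)}.
(R,Pursuer) ∈ A1 ⇒ Pursuer forces the target.

Pursuer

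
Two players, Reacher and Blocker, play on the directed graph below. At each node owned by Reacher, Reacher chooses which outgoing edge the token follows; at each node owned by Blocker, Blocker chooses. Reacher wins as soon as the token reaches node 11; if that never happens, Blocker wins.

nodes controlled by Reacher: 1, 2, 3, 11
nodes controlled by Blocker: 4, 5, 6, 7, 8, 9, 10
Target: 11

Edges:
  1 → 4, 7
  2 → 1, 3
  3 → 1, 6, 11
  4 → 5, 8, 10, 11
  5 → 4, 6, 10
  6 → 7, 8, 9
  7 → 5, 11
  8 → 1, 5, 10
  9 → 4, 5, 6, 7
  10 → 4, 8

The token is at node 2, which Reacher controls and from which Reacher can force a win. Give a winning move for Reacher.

3

A0 = {11}
A1: add {3} — 3 (Reacher) has 3→11.
A2: add {2} — 2 (Reacher) has 2→3.
A3 = A2; e.g. 1 (Reacher) has no edge into A2. Fixed point.
From 2, successor 3 is in the attractor (rank 1); the other successor 1 is not.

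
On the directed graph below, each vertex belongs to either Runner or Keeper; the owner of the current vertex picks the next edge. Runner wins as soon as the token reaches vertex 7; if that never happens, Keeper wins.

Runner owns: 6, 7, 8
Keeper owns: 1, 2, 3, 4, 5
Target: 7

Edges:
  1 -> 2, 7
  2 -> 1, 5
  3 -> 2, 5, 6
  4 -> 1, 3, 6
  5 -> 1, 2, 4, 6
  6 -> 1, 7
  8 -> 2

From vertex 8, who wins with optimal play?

A0 = {7}
A1: add {6} — 6 (Runner) has 6→7.
A2 = A1; e.g. 1 (Keeper) can still go to 2. Fixed point.
8 never enters the attractor, so Keeper can avoid the target forever.

Keeper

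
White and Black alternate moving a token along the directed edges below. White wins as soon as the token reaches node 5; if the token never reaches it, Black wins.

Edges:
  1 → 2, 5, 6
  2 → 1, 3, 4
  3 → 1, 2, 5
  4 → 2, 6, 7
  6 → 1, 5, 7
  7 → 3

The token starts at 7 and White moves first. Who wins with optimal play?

Track states (vertex, player-to-move).
A0 = {(5,White), (5,Black)}
A1: add {(1,White), (3,White), (6,White)}.
A2: add {(7,Black)}.
A3: add {(4,White)}.
A4: add {(2,Black)}.
A5 = A4; e.g. (1,Black) stays out. (7,White) never enters ⇒ Black avoids the target.

Black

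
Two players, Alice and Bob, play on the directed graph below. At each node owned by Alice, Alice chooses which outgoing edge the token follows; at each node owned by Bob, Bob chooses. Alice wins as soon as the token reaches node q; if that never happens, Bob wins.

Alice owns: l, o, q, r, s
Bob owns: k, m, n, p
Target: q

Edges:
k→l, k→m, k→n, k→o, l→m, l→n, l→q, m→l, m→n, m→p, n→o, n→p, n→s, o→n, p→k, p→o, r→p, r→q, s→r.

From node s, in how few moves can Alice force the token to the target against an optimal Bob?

2

A0 = {q}
A1: add {l, r} — l (Alice) has l→q; r (Alice) has r→q.
A2: add {s} — s (Alice) has s→r.
A3 = A2; e.g. k (Bob) can still go to m. Fixed point.
s enters the attractor at level 2, so Alice can force the target in 2 moves from there.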